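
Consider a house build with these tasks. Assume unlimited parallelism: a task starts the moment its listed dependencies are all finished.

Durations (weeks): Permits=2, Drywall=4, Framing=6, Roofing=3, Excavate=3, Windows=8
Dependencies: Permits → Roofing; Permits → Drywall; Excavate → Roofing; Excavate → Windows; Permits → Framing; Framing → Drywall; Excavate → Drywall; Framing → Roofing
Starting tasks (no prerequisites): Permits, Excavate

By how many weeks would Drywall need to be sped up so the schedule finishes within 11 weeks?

1

Current finish: 12 weeks; target: 11.
Drywall is on every critical path, so each week cut from Drywall cuts the finish by one (this holds down to a finish of 11).
Need 12 − 11 = 1 week off Drywall → Drywall becomes 3 weeks, finish becomes 11.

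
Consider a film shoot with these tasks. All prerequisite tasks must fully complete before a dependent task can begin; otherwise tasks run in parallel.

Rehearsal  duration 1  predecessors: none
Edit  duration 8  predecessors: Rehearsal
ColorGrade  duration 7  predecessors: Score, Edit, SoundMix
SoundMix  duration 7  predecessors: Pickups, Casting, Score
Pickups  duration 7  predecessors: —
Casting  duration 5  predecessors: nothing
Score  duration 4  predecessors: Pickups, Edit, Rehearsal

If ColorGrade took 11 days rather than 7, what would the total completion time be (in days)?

31

As given, the longest chain is Rehearsal→Edit→Score→SoundMix→ColorGrade = 1+8+4+7+7 = 27, so the finish is 27 days.
ColorGrade lies on that path, so at 11 days the path becomes 31 days.
That remains the longest chain; total 31 days.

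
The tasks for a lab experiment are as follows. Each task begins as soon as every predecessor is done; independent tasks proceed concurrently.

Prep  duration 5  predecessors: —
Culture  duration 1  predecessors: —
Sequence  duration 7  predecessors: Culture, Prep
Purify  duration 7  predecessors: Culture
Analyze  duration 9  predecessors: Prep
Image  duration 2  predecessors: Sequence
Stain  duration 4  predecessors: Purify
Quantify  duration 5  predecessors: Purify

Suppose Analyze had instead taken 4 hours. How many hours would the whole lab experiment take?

14

Actual critical path: Prep→Analyze = 5+9 = 14 ⇒ 14 hours.
Since Analyze is critical, the -5 change carries straight to that chain (now 9 hours).
The binding chain switches to Prep→Sequence→Image = 5+7+2 = 14; finish 14 hours.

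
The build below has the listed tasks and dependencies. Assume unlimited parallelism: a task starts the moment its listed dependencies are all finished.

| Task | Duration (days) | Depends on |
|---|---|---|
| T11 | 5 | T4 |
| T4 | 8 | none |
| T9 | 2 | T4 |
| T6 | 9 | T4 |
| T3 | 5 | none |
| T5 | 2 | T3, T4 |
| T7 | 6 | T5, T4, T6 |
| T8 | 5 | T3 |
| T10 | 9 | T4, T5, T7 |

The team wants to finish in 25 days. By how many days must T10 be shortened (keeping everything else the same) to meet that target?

7

Current finish: 32 days; target: 25.
T10 is on every critical path, so each day cut from T10 cuts the finish by one (this holds down to a finish of 24).
Need 32 − 25 = 7 days off T10 → T10 becomes 2 days, finish becomes 25.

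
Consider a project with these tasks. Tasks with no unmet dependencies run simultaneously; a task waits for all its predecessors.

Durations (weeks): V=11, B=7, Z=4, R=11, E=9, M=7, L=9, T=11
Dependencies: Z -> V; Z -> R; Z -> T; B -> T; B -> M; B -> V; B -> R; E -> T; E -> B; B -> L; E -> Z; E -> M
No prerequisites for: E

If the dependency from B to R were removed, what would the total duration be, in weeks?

Original critical path: E→B→R = 9+7+11 = 27 ⇒ 27 weeks.
Without B→R, R's earliest start moves from 16 to 13.
After: E→B→V = 9+7+11 = 27 → 27 weeks.

27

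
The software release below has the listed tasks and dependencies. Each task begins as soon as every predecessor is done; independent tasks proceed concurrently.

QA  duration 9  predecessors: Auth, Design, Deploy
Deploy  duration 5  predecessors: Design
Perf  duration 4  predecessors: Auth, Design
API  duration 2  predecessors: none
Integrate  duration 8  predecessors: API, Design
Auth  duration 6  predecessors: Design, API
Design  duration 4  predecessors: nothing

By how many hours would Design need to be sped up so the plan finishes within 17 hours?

2

Current finish: 19 hours; target: 17.
Design is on every critical path, so each hour cut from Design cuts the finish by one (this holds down to a finish of 17).
Need 19 − 17 = 2 hours off Design → Design becomes 2 hours, finish becomes 17.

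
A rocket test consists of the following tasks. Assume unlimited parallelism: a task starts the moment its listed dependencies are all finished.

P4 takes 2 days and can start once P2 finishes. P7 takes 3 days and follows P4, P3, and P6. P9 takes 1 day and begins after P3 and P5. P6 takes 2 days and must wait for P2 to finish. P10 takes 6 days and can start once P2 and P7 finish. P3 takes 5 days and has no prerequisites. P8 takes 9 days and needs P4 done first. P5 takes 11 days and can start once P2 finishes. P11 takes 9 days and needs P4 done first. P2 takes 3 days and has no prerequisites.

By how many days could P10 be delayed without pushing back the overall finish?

1

The longest chain is P2→P5→P9 = 3+11+1 = 15; overall finish 15 days.
The longest chain containing P10 totals 14 days.
Slack of P10 = 9 − 8 = 1 day.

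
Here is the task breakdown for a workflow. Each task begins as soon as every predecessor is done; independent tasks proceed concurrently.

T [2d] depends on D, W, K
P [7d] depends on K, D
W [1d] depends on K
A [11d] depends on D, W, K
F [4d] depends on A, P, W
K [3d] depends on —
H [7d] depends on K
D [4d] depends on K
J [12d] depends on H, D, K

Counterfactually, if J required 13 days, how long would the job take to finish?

23

As given, the longest chain is K→H→J = 3+7+12 = 22, so the finish is 22 days.
Since J is critical, the +1 change carries straight to that chain (now 23 days).
No other chain overtakes it, so the finish is 23 days.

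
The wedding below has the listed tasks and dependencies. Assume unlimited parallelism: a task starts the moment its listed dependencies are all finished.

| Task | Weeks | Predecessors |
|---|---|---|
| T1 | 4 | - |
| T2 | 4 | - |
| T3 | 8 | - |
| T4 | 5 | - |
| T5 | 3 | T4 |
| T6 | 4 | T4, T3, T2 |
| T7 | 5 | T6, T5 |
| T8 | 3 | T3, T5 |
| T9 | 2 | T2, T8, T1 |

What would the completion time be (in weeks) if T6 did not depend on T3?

14

Original critical path: T3→T6→T7 = 8+4+5 = 17 ⇒ 17 weeks.
Without T3→T6, T6's earliest start moves from 8 to 5.
The longest chain is now T4→T6→T7 = 5+4+5 = 14, so the project takes 14 weeks.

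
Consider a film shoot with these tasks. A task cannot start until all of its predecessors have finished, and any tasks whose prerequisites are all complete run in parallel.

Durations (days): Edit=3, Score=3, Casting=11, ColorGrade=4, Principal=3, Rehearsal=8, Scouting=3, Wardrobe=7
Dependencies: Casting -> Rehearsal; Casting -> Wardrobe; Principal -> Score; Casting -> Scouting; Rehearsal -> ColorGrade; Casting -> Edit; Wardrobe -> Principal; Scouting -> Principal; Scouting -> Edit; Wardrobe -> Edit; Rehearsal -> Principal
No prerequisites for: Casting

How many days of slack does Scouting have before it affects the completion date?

5

Critical path: Casting→Rehearsal→Principal→Score = 11+8+3+3 = 25, so the finish is 25 days.
The longest chain containing Scouting totals 20 days.
So Scouting can slip 19 − 14 = 5 days.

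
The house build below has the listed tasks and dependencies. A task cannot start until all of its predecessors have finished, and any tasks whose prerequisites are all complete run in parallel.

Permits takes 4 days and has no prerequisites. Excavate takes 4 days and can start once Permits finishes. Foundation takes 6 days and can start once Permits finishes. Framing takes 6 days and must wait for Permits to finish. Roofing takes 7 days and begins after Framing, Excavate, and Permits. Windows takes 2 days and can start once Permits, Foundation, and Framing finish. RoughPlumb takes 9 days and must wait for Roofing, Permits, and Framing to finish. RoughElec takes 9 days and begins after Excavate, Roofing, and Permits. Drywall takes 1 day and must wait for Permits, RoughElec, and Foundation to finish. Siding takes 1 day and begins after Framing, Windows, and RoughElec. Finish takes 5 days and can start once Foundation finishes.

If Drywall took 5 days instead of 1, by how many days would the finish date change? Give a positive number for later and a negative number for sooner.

Baseline: Permits→Framing→Roofing→RoughElec→Drywall = 4+6+7+9+1 = 27 → 27 days.
Drywall is on the critical path; changing it to 5 makes that path 31 days.
The critical path is still Permits→Framing→Roofing→RoughElec→Drywall; finish is now 31 days.
Change in finish: 31 − 27 = +4 days.

4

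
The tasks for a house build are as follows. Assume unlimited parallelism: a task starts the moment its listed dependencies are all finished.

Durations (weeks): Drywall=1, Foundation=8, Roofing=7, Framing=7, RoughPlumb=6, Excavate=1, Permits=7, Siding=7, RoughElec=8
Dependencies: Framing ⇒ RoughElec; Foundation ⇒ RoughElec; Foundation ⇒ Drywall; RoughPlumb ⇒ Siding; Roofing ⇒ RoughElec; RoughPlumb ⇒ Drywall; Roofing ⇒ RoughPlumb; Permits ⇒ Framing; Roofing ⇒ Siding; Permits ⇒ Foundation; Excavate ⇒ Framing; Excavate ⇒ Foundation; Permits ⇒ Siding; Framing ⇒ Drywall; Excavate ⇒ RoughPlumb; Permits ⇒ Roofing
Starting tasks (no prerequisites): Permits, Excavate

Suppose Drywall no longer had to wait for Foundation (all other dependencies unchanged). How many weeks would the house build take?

With the dependency in place, Permits→Roofing→RoughPlumb→Siding = 7+7+6+7 = 27 sets the finish at 27 weeks.
Dropping Foundation→Drywall doesn't change Drywall's earliest start (20); another predecessor still binds.
After: Permits→Roofing→RoughPlumb→Siding = 7+7+6+7 = 27 → 27 weeks.

27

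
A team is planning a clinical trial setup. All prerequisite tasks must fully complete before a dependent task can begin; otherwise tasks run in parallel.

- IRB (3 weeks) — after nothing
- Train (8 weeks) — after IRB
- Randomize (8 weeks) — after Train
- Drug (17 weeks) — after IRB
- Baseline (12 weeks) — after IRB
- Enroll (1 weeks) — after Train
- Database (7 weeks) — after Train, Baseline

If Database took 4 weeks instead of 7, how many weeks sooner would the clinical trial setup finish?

Actual critical path: IRB→Baseline→Database = 3+12+7 = 22 ⇒ 22 weeks.
Database lies on that path, so at 4 weeks the path becomes 19 weeks.
Now IRB→Drug = 3+17 = 20 is longest, so the finish becomes 20 weeks.
Change in finish: 20 − 22 = -2 weeks.

2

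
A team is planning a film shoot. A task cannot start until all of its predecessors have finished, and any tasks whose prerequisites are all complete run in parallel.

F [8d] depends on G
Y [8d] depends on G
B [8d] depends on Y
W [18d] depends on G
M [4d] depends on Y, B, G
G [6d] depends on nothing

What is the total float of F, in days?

12

Critical path: G→Y→B→M = 6+8+8+4 = 26, so the finish is 26 days.
The longest chain containing F totals 14 days.
Float = 26 − 14 = 12.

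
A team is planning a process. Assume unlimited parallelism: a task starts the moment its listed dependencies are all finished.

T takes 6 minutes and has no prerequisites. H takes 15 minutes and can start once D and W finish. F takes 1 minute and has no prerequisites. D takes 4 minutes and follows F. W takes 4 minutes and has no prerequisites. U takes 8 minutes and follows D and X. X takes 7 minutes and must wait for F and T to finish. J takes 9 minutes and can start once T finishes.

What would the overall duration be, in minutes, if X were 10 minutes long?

24

Critical path before the change: T→X→U = 6+7+8 = 21 giving 21 minutes.
X is on the critical path; changing it to 10 makes that path 24 minutes.
That remains the longest chain; total 24 minutes.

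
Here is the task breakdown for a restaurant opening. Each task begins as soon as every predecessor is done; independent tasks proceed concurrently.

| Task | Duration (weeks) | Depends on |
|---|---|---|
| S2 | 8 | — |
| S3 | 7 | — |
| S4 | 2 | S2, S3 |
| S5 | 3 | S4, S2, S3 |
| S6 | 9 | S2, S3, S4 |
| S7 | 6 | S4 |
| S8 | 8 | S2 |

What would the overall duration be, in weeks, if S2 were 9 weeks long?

20

The binding path is S2→S4→S6 = 8+2+9 = 19; finish at 19 weeks.
Since S2 is critical, the +1 change carries straight to that chain (now 20 weeks).
No other chain overtakes it, so the finish is 20 weeks.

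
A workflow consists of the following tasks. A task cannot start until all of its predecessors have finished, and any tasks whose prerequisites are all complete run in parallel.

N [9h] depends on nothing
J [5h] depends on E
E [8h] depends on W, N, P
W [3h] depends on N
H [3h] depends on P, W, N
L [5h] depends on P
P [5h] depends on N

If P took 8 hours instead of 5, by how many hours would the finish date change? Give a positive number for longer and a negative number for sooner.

3

The binding path is N→P→E→J = 9+5+8+5 = 27; finish at 27 hours.
P is on the critical path; changing it to 8 makes that path 30 hours.
That remains the longest chain; total 30 hours.
Change in finish: 30 − 27 = +3 hours.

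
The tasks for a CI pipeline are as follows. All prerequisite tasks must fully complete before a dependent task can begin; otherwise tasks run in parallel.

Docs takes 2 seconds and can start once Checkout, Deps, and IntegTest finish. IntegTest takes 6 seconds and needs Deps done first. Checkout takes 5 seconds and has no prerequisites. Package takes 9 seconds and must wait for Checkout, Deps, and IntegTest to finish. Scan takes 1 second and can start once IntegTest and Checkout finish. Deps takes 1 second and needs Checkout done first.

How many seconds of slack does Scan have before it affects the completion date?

Critical path: Checkout→Deps→IntegTest→Package = 5+1+6+9 = 21, so the finish is 21 seconds.
Scan finishes as early as 13 and must finish by 21.
Float = 21 − 13 = 8.

8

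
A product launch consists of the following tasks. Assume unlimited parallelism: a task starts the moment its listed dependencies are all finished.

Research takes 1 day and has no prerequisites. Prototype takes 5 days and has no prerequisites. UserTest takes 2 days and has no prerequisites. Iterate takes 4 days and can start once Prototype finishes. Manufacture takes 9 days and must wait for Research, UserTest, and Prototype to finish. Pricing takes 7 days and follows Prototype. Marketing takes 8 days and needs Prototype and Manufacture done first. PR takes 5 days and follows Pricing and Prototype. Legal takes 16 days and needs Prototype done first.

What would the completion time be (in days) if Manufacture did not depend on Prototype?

Original critical path: Prototype→Manufacture→Marketing = 5+9+8 = 22 ⇒ 22 days.
Without Prototype→Manufacture, Manufacture's earliest start moves from 5 to 2.
New critical path: Prototype→Legal = 5+16 = 21 ⇒ 21 days.

21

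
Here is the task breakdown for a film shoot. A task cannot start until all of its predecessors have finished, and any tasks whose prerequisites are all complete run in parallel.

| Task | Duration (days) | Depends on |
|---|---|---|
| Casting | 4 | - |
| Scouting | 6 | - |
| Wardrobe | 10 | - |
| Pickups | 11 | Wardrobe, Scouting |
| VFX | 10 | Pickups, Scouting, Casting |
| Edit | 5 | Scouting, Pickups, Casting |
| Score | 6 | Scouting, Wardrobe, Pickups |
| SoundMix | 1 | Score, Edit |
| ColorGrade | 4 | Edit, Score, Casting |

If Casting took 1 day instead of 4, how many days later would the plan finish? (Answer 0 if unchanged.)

0

Actual critical path: Wardrobe→Pickups→VFX = 10+11+10 = 31 ⇒ 31 days.
Casting has 17 days of float (longest path through it is 14).
That remains the longest chain; total 31 days.
Change in finish: 31 − 31 = +0 days.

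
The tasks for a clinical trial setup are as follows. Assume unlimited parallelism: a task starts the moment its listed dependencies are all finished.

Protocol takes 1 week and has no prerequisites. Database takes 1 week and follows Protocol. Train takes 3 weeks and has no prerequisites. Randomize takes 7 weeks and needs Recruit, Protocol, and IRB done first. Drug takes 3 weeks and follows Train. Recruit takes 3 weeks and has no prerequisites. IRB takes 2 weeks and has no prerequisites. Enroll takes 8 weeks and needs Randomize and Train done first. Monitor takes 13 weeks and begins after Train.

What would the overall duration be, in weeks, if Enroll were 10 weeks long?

20

The binding path is Recruit→Randomize→Enroll = 3+7+8 = 18; finish at 18 weeks.
Enroll lies on that path, so at 10 weeks the path becomes 20 weeks.
No other chain overtakes it, so the finish is 20 weeks.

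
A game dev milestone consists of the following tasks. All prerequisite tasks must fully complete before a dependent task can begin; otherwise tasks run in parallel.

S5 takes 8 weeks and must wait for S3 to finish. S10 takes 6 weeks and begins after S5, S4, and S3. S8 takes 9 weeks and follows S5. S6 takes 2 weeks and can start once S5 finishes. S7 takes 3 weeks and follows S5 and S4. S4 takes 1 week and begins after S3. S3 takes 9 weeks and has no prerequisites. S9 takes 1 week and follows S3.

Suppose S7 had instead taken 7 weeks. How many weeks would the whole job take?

Critical path before the change: S3→S5→S8 = 9+8+9 = 26 giving 26 weeks.
S7 has 6 weeks of float (longest path through it is 20).
That remains the longest chain; total 26 weeks.

26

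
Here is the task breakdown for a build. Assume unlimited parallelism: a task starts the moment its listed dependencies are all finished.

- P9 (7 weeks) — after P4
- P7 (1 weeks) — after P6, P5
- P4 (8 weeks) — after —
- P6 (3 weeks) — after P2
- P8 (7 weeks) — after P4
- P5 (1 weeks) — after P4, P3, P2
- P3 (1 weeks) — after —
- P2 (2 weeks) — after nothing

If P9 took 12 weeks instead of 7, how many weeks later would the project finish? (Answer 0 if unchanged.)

The binding path is P4→P9 = 8+7 = 15; finish at 15 weeks.
P9 is on the critical path; changing it to 12 makes that path 20 weeks.
The critical path is still P4→P9; finish is now 20 weeks.
Change in finish: 20 − 15 = +5 weeks.

5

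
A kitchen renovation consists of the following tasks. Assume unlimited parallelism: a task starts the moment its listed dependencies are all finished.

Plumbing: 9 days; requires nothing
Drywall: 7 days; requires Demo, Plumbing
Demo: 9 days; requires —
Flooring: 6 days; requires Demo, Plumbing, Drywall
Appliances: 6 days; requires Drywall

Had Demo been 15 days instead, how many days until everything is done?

Critical path before the change: Demo→Drywall→Flooring = 9+7+6 = 22 giving 22 days.
Demo lies on that path, so at 15 days the path becomes 28 days.
That remains the longest chain; total 28 days.

28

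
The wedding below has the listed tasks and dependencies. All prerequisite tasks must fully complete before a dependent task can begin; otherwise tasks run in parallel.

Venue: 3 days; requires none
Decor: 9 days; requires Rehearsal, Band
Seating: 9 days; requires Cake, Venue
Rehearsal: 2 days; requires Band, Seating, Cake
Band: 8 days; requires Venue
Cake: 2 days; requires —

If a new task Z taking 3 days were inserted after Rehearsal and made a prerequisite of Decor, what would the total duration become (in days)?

26

Originally the wedding takes 23 days.
With Z inserted, Decor now waits for max(Rehearsal, Band, Z).
New critical path: Venue→Seating→Rehearsal→Z→Decor = 3+9+2+3+9 = 26 ⇒ 26 days.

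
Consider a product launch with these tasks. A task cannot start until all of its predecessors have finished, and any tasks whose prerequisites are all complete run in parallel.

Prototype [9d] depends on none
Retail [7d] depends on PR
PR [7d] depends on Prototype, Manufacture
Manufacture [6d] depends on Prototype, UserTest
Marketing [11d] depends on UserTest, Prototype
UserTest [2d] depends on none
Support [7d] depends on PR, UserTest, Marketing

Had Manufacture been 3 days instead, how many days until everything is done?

27

Baseline: Prototype→Manufacture→PR→Retail = 9+6+7+7 = 29 → 29 days.
Manufacture is on the critical path; changing it to 3 makes that path 26 days.
Now Prototype→Marketing→Support = 9+11+7 = 27 is longest, so the finish becomes 27 days.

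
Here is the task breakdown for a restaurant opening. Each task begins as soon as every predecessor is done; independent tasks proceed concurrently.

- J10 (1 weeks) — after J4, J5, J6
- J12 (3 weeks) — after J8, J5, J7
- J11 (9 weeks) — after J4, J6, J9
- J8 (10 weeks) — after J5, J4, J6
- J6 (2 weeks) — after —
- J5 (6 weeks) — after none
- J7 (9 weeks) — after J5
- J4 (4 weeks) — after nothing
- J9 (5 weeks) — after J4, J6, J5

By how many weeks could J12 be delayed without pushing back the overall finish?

1

The longest chain is J5→J9→J11 = 6+5+9 = 20; overall finish 20 weeks.
The longest chain containing J12 totals 19 weeks.
Float = 20 − 19 = 1.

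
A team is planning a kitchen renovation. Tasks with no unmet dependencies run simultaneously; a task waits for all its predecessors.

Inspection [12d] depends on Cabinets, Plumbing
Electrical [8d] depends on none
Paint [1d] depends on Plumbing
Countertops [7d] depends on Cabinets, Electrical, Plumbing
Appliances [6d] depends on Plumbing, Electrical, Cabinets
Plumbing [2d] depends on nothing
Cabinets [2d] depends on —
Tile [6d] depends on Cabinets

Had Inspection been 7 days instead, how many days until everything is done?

15

Critical path before the change: Electrical→Countertops = 8+7 = 15 giving 15 days.
Inspection has 1 day of float (longest path through it is 14).
The critical path is still Electrical→Countertops; finish is now 15 days.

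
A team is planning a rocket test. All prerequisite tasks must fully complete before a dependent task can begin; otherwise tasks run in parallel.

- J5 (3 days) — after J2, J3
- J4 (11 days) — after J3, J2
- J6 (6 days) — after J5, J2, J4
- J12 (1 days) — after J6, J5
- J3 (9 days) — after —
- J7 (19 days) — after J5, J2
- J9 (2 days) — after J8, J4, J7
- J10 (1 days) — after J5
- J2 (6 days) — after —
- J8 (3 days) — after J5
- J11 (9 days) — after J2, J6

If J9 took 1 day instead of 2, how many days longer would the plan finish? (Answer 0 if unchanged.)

0

Actual critical path: J3→J4→J6→J11 = 9+11+6+9 = 35 ⇒ 35 days.
J9 has 2 days of float (longest path through it is 33).
The critical path is still J3→J4→J6→J11; finish is now 35 days.
Change in finish: 35 − 35 = +0 days.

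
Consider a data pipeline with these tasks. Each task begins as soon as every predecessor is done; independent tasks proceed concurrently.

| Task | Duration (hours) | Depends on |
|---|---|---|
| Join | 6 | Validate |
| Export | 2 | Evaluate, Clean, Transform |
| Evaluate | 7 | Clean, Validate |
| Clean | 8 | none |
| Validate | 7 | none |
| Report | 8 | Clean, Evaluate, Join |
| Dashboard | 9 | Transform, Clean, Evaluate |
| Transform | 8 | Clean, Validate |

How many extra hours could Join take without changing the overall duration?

4

The longest chain is Clean→Transform→Dashboard = 8+8+9 = 25; overall finish 25 hours.
The longest chain containing Join totals 21 hours.
Slack of Join = 11 − 7 = 4 hours.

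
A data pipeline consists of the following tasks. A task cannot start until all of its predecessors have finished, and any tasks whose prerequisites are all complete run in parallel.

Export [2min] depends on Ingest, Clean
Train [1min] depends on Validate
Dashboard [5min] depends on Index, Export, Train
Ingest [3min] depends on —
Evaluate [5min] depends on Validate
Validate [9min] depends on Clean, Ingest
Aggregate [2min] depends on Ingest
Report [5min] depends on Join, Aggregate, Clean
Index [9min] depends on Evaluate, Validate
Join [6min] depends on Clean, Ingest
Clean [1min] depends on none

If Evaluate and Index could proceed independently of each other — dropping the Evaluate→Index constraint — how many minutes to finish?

With the dependency in place, Ingest→Validate→Evaluate→Index→Dashboard = 3+9+5+9+5 = 31 sets the finish at 31 minutes.
Without Evaluate→Index, Index's earliest start moves from 17 to 12.
The longest chain is now Ingest→Validate→Index→Dashboard = 3+9+9+5 = 26, so the project takes 26 minutes.

26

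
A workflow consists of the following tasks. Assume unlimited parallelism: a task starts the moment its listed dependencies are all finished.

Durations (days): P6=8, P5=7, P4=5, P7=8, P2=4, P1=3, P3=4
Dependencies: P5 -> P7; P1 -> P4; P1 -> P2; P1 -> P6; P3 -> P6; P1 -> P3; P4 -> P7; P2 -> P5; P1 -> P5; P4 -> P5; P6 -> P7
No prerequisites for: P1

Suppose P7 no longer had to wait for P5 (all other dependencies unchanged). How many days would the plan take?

23

Before: longest chain P1→P3→P6→P7 = 3+4+8+8 = 23, finish 23.
Dropping P5→P7 doesn't change P7's earliest start (15); another predecessor still binds.
After: P1→P3→P6→P7 = 3+4+8+8 = 23 → 23 days.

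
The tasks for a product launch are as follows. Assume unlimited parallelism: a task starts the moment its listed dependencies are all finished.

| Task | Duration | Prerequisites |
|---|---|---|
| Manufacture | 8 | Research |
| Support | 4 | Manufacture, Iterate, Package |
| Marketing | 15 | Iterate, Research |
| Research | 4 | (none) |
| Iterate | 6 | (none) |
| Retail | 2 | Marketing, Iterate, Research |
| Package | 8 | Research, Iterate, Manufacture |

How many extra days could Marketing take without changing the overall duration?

Critical path: Research→Manufacture→Package→Support = 4+8+8+4 = 24, so the finish is 24 days.
The longest chain containing Marketing totals 23 days.
So Marketing can slip 22 − 21 = 1 day.

1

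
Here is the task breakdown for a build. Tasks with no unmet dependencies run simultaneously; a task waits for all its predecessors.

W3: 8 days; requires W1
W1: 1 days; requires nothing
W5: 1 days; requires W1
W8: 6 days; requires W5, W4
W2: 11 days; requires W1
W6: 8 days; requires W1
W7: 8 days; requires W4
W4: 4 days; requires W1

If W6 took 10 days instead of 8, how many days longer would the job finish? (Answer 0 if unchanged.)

Critical path before the change: W1→W4→W7 = 1+4+8 = 13 giving 13 days.
W6 has 4 days of float (longest path through it is 9).
No other chain overtakes it, so the finish is 13 days.
Change in finish: 13 − 13 = +0 days.

0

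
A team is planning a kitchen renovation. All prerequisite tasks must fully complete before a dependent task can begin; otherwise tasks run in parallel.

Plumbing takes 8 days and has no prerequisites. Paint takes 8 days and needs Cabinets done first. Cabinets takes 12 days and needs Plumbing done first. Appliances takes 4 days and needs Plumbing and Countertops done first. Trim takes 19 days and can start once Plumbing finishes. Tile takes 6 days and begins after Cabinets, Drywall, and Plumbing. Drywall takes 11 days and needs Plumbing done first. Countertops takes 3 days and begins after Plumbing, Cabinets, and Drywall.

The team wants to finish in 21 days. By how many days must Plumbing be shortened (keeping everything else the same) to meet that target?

Current finish: 28 days; target: 21.
Plumbing is on every critical path, so each day cut from Plumbing cuts the finish by one (this holds down to a finish of 21).
Need 28 − 21 = 7 days off Plumbing → Plumbing becomes 1 day, finish becomes 21.

7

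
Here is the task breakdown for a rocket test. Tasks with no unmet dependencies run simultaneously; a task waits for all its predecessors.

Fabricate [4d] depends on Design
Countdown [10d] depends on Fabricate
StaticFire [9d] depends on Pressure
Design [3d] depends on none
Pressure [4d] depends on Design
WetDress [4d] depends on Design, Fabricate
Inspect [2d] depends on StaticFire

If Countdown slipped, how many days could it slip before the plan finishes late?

The longest chain is Design→Pressure→StaticFire→Inspect = 3+4+9+2 = 18; overall finish 18 days.
The longest chain containing Countdown totals 17 days.
Float = 18 − 17 = 1.

1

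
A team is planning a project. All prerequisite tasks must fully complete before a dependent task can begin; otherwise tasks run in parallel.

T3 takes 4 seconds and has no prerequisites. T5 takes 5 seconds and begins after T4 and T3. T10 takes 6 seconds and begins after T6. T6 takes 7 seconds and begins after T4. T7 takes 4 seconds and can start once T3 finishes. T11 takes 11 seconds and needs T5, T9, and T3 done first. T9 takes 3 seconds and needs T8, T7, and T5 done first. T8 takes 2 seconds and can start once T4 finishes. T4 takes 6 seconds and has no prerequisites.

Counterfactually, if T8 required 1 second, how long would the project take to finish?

25

Critical path before the change: T4→T5→T9→T11 = 6+5+3+11 = 25 giving 25 seconds.
T8 is off the critical path — its longest chain is 22 seconds, giving 3 of slack.
That remains the longest chain; total 25 seconds.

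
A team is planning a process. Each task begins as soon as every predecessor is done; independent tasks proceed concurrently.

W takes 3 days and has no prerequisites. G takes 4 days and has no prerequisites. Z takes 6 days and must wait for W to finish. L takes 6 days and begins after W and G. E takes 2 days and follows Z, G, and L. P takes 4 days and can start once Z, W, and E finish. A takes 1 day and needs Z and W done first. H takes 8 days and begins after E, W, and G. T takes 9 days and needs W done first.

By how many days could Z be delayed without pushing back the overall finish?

The longest chain is G→L→E→H = 4+6+2+8 = 20; overall finish 20 days.
The longest chain containing Z totals 19 days.
Slack of Z = 4 − 3 = 1 day.

1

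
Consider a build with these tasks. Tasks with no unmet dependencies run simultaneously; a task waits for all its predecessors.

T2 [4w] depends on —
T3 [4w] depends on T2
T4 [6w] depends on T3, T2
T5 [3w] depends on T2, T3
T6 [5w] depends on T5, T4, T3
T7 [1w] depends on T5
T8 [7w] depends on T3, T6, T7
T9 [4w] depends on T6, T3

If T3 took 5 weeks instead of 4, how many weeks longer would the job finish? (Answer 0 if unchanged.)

As given, the longest chain is T2→T3→T4→T6→T8 = 4+4+6+5+7 = 26, so the finish is 26 weeks.
T3 is on the critical path; changing it to 5 makes that path 27 weeks.
No other chain overtakes it, so the finish is 27 weeks.
Change in finish: 27 − 26 = +1 weeks.

1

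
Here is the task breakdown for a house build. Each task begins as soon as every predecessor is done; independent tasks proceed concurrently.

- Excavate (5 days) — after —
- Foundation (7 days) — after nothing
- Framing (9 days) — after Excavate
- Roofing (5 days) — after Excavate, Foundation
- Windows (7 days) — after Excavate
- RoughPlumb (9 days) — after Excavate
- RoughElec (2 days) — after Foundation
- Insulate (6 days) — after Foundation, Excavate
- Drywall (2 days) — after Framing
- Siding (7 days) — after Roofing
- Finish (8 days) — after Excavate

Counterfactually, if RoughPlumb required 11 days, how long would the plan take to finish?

Actual critical path: Foundation→Roofing→Siding = 7+5+7 = 19 ⇒ 19 days.
RoughPlumb has 5 days of float (longest path through it is 14).
No other chain overtakes it, so the finish is 19 days.

19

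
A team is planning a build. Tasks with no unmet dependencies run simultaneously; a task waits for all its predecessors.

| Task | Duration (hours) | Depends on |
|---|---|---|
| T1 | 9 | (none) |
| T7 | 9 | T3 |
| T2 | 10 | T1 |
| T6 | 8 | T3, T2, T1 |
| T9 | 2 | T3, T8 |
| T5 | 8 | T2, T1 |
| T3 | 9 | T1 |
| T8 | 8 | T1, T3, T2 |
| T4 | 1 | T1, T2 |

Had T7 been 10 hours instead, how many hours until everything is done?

29

As given, the longest chain is T1→T2→T8→T9 = 9+10+8+2 = 29, so the finish is 29 hours.
T7 has 2 hours of float (longest path through it is 27).
No other chain overtakes it, so the finish is 29 hours.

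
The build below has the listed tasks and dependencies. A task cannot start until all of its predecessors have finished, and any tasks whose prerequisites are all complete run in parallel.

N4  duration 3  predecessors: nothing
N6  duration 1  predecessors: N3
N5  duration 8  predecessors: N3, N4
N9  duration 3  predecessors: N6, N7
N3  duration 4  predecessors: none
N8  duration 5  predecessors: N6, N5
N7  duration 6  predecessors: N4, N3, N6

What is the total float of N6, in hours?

Critical path: N3→N5→N8 = 4+8+5 = 17, so the finish is 17 hours.
The longest chain containing N6 totals 14 hours.
Slack of N6 = 7 − 4 = 3 hours.

3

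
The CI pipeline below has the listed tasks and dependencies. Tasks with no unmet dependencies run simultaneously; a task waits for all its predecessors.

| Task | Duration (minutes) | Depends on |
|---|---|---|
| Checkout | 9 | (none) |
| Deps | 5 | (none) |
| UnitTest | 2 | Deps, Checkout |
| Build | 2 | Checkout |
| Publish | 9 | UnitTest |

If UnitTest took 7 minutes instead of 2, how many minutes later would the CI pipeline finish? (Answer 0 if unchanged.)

5

Baseline: Checkout→UnitTest→Publish = 9+2+9 = 20 → 20 minutes.
UnitTest is on the critical path; changing it to 7 makes that path 25 minutes.
That remains the longest chain; total 25 minutes.
Change in finish: 25 − 20 = +5 minutes.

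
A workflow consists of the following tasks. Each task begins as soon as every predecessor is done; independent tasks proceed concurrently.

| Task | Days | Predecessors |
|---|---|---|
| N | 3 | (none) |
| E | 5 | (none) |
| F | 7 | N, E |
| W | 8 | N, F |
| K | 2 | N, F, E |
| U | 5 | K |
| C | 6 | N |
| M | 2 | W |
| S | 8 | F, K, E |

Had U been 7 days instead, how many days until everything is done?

22

As given, the longest chain is E→F→W→M = 5+7+8+2 = 22, so the finish is 22 days.
U has 3 days of float (longest path through it is 19).
That remains the longest chain; total 22 days.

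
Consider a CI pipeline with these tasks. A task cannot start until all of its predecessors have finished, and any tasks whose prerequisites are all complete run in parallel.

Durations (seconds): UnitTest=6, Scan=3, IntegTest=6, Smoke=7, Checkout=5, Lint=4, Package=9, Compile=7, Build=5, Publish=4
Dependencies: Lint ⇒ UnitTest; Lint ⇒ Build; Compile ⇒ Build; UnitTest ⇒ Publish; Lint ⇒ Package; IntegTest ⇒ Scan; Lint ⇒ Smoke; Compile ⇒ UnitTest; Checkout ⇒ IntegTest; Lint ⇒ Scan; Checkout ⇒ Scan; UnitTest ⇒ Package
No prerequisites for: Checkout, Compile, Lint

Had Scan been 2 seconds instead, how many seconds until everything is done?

22

Critical path before the change: Compile→UnitTest→Package = 7+6+9 = 22 giving 22 seconds.
The longest path through Scan is only 14 seconds, so Scan has float 8.
That remains the longest chain; total 22 seconds.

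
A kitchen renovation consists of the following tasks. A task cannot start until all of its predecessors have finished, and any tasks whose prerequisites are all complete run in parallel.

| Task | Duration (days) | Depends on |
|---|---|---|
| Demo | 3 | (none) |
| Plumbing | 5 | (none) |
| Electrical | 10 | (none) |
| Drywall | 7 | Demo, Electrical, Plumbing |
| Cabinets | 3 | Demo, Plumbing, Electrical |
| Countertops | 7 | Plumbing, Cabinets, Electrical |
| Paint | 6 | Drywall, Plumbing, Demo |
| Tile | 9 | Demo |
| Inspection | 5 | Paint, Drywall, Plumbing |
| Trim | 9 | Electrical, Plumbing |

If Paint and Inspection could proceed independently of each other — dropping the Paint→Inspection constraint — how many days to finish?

23

Before: longest chain Electrical→Drywall→Paint→Inspection = 10+7+6+5 = 28, finish 28.
Without Paint→Inspection, Inspection's earliest start moves from 23 to 17.
The longest chain is now Electrical→Drywall→Paint = 10+7+6 = 23, so the schedule takes 23 days.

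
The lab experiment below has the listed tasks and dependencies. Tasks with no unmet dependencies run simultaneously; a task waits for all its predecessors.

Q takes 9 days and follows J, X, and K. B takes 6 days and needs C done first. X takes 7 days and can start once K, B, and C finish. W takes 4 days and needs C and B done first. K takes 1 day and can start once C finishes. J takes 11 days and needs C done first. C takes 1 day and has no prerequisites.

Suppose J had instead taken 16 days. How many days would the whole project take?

The binding path is C→B→X→Q = 1+6+7+9 = 23; finish at 23 days.
J has 2 days of float (longest path through it is 21).
New critical path: C→J→Q = 1+16+9 = 26 ⇒ 26 days.

26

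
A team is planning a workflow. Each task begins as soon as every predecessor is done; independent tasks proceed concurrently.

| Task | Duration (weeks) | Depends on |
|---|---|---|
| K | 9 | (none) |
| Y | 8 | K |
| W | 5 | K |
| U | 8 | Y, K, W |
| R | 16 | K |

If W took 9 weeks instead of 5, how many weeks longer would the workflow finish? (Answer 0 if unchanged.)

1

Actual critical path: K→Y→U = 9+8+8 = 25 ⇒ 25 weeks.
W is off the critical path — its longest chain is 22 weeks, giving 3 of slack.
Now K→W→U = 9+9+8 = 26 is longest, so the finish becomes 26 weeks.
Change in finish: 26 − 25 = +1 weeks.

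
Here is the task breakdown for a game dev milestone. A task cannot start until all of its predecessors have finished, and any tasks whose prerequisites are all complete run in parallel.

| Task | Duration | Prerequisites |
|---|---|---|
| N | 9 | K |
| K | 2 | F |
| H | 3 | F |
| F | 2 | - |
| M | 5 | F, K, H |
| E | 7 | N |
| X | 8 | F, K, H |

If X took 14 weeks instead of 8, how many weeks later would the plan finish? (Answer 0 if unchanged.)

Critical path before the change: F→K→N→E = 2+2+9+7 = 20 giving 20 weeks.
The longest path through X is only 13 weeks, so X has float 7.
The critical path is still F→K→N→E; finish is now 20 weeks.
Change in finish: 20 − 20 = +0 weeks.

0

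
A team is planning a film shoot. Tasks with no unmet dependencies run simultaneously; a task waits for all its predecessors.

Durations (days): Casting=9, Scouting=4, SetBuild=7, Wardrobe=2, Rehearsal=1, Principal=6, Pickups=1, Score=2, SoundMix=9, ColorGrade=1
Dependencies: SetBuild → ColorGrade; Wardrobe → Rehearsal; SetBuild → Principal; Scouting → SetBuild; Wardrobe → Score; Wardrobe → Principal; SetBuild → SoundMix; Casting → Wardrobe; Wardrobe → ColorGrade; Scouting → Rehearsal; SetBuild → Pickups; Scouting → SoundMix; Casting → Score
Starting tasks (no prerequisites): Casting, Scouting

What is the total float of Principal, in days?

3

Scouting→SetBuild→SoundMix = 4+7+9 = 20 sets the makespan at 20 days.
Longest path through Principal: 17 days (earliest finish 17, latest finish 20).
Slack of Principal = 14 − 11 = 3 days.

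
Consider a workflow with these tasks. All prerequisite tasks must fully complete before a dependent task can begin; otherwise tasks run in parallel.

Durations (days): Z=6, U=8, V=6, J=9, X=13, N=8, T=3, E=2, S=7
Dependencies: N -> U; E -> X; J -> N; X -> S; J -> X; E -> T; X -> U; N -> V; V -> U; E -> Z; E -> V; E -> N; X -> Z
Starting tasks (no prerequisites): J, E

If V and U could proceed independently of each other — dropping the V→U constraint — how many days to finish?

30

With the dependency in place, J→N→V→U = 9+8+6+8 = 31 sets the finish at 31 days.
Without V→U, U's earliest start moves from 23 to 22.
The longest chain is now J→X→U = 9+13+8 = 30, so the workflow takes 30 days.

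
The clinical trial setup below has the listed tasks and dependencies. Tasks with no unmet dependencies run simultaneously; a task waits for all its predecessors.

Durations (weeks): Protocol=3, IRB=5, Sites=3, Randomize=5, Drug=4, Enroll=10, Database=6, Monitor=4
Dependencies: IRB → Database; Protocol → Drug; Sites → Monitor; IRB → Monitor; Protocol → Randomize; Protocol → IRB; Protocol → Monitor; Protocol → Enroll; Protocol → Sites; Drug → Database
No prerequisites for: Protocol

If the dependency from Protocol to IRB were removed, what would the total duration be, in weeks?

13

Original critical path: Protocol→IRB→Database = 3+5+6 = 14 ⇒ 14 weeks.
Without Protocol→IRB, IRB's earliest start moves from 3 to 0.
After: Protocol→Drug→Database = 3+4+6 = 13 → 13 weeks.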